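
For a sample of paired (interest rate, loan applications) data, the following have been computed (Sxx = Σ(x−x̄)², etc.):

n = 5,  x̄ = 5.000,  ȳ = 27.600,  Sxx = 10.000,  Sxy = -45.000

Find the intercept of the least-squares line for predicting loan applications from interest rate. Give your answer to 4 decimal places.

50.1000

b = Sxy/Sxx = -45/10 = -4.5
a = ȳ − b·x̄ = 27.6 − (-4.5)·5 = 50.1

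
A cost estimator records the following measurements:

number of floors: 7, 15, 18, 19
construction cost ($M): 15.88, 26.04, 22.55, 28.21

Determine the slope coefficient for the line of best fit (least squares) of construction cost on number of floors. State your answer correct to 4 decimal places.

0.8633

n = 4, Σx = 59, Σy = 92.68, Σxy = 1443.65, Σx² = 959
Sxx = Σx² − (Σx)²/n = 959 − 870.25 = 88.75
Sxy = Σxy − (Σx)(Σy)/n = 1443.65 − 1367.03 = 76.62
b = Sxy/Sxx = 76.62/88.75 = 0.863324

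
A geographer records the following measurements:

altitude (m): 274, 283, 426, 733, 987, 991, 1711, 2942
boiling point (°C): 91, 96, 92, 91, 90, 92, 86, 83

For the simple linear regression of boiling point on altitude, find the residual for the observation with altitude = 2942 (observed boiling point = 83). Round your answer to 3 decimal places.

n = 8, Σx = 8347, Σy = 721, Σxy = 729331, Σx² = 14413065
Sxx = Σx² − (Σx)²/n = 14413065 − 8709051.125 = 5704013.875
Sxy = Σxy − (Σx)(Σy)/n = 729331 − 752273.375 = -22942.375
b = Sxy/Sxx = -22942.375/5704013.875 = -0.004022
a = ȳ − b·x̄ = 90.125 − (-0.004022)·1043.375 = 94.321606
ŷ(2942) = 94.321606 + (-0.004022)·2942 = 82.488454
residual = y − ŷ = 83 − 82.488454 = 0.511546

0.512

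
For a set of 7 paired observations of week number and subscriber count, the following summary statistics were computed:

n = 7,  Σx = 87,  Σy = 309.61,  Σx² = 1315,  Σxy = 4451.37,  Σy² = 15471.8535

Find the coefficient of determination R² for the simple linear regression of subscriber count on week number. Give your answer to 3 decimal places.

0.876

Sxx = Σx² − (Σx)²/n = 1315 − 1081.285714 = 233.714286
Sxy = Σxy − (Σx)(Σy)/n = 4451.37 − 3848.01 = 603.36
Syy = Σy² − (Σy)²/n = 15471.8535 − 13694.0503 = 1777.8032
R² = Sxy²/(Sxx·Syy) = (603.36)²/(233.714286·1777.8032) = 0.876161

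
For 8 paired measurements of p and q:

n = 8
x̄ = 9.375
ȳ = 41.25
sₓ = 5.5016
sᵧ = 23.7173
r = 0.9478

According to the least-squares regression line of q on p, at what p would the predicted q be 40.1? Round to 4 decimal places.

b = r · sᵧ/sₓ = 0.9478 · 23.7173/5.5016 = 4.085949
a = ȳ − b·x̄ = 41.25 − 4.085949·9.375 = 2.944228
Set a + b·x = 40.1: x = (40.1 − 2.944228) / 4.085949 = 9.093548

9.0935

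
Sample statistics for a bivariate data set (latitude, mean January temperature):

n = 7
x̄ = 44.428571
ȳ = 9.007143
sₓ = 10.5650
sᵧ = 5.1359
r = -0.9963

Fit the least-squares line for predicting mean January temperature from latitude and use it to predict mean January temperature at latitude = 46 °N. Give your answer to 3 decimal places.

8.246

b = r · sᵧ/sₓ = -0.9963 · 5.1359/10.565 = -0.484325
a = ȳ − b·x̄ = 9.007143 − (-0.484325)·44.428571 = 30.525026
ŷ(46) = a + b·46 = 30.525026 + (-0.484325)·46 = 8.246060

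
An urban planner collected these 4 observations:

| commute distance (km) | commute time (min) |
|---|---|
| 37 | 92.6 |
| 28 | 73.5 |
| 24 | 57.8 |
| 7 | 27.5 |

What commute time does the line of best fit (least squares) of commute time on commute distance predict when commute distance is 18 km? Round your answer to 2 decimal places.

n = 4, Σx = 96, Σy = 251.4, Σxy = 7063.9, Σx² = 2778
Sxx = Σx² − (Σx)²/n = 2778 − 2304 = 474
Sxy = Σxy − (Σx)(Σy)/n = 7063.9 − 6033.6 = 1030.3
b = Sxy/Sxx = 1030.3/474 = 2.173629
a = ȳ − b·x̄ = 62.85 − 2.173629·24 = 10.682911
ŷ(18) = a + b·18 = 10.682911 + 2.173629·18 = 49.808228

49.81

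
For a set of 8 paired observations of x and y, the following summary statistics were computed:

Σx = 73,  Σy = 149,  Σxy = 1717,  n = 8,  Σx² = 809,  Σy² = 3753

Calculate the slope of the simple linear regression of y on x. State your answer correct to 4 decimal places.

Sxx = Σx² − (Σx)²/n = 809 − 666.125 = 142.875
Sxy = Σxy − (Σx)(Σy)/n = 1717 − 1359.625 = 357.375
b = Sxy/Sxx = 357.375/142.875 = 2.501312

2.5013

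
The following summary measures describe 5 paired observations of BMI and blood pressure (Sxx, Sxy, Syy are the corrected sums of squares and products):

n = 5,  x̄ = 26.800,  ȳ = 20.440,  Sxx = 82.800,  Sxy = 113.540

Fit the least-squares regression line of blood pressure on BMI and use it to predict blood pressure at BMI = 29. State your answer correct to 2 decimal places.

23.46

b = Sxy/Sxx = 113.54/82.8 = 1.371256
a = ȳ − b·x̄ = 20.44 − 1.371256·26.8 = -16.309662
ŷ(29) = a + b·29 = -16.309662 + 1.371256·29 = 23.456763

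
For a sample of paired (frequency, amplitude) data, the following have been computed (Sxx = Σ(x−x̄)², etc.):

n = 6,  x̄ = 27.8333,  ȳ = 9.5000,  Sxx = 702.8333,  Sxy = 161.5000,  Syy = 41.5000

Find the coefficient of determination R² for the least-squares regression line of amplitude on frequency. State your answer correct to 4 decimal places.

0.8942

R² = Sxy²/(Sxx·Syy) = (161.5)²/(702.8333·41.5) = 0.894221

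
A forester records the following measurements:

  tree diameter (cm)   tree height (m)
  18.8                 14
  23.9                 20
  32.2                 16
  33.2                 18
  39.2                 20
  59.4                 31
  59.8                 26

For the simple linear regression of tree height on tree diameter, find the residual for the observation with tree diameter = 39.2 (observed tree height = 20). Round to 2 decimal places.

-1.09

n = 7, Σx = 266.5, Σy = 145, Σxy = 6034.2, Σx² = 11704.77
Sxx = Σx² − (Σx)²/n = 11704.77 − 10146.035714 = 1558.734286
Sxy = Σxy − (Σx)(Σy)/n = 6034.2 − 5520.357143 = 513.842857
b = Sxy/Sxx = 513.842857/1558.734286 = 0.329654
a = ȳ − b·x̄ = 20.714286 − 0.329654·38.071429 = 8.163890
ŷ(39.2) = 8.163890 + 0.329654·39.2 = 21.086324
residual = y − ŷ = 20 − 21.086324 = -1.086324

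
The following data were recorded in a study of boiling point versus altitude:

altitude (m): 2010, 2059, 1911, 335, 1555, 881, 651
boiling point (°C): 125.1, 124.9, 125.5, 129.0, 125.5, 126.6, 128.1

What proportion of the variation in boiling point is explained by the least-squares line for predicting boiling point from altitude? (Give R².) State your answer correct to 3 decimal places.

0.923

n = 7, Σx = 9402, Σy = 884.7, Σxy = 1181745.8, Σx² = 15661714, Σy² = 111828.69
Sxx = Σx² − (Σx)²/n = 15661714 − 12628229.142857 = 3033484.857143
Sxy = Σxy − (Σx)(Σy)/n = 1181745.8 − 1188278.485714 = -6532.685714
Syy = Σy² − (Σy)²/n = 111828.69 − 111813.441429 = 15.248571
R² = Sxy²/(Sxx·Syy) = (-6532.685714)²/(3033484.857143·15.248571) = 0.922598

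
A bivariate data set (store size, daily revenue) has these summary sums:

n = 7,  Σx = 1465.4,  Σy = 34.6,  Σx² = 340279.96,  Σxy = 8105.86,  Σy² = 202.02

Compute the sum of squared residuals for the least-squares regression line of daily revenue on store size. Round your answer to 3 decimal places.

8.792

Sxx = Σx² − (Σx)²/n = 340279.96 − 306771.022857 = 33508.937143
Sxy = Σxy − (Σx)(Σy)/n = 8105.86 − 7243.262857 = 862.597143
Syy = Σy² − (Σy)²/n = 202.02 − 171.022857 = 30.997143
b = Sxy/Sxx = 862.597143/33508.937143 = 0.025742
SSE = Syy − b·Sxy = 30.997143 − 0.025742·862.597143 = 8.791908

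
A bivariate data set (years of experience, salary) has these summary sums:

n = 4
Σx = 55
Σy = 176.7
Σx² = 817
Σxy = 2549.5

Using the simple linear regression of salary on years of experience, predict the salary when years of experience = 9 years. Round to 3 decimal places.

Sxx = Σx² − (Σx)²/n = 817 − 756.25 = 60.75
Sxy = Σxy − (Σx)(Σy)/n = 2549.5 − 2429.625 = 119.875
b = Sxy/Sxx = 119.875/60.75 = 1.973251
a = ȳ − b·x̄ = 44.175 − 1.973251·13.75 = 17.042798
ŷ(9) = a + b·9 = 17.042798 + 1.973251·9 = 34.802058

34.802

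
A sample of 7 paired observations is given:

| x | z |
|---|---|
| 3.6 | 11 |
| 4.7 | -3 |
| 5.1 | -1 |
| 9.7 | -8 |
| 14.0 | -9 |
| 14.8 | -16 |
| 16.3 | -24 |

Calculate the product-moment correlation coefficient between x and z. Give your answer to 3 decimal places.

-0.903

n = 7, Σx = 68.2, Σy = -50, Σxy = -811.2, Σx² = 835.88, Σy² = 1108
Sxx = Σx² − (Σx)²/n = 835.88 − 664.462857 = 171.417143
Sxy = Σxy − (Σx)(Σy)/n = -811.2 − (-487.142857) = -324.057143
Syy = Σy² − (Σy)²/n = 1108 − 357.142857 = 750.857143
r = Sxy/√(Sxx·Syy) = -324.057143/√(128709.786122) = -324.057143/358.761461 = -0.903266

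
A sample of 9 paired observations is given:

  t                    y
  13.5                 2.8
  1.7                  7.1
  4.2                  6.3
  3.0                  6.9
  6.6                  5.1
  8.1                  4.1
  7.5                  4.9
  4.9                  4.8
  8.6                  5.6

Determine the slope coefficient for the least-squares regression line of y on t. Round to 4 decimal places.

n = 9, Σx = 58.1, Σy = 47.6, Σxy = 272.33, Σx² = 475.17
Sxx = Σx² − (Σx)²/n = 475.17 − 375.067778 = 100.102222
Sxy = Σxy − (Σx)(Σy)/n = 272.33 − 307.284444 = -34.954444
b = Sxy/Sxx = -34.954444/100.102222 = -0.349187

-0.3492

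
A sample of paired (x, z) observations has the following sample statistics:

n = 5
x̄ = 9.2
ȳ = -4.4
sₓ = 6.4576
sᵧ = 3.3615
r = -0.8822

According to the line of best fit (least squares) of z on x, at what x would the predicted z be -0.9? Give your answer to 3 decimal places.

1.579

b = r · sᵧ/sₓ = -0.8822 · 3.3615/6.4576 = -0.459229
a = ȳ − b·x̄ = -4.4 − (-0.459229)·9.2 = -0.175096
Set a + b·x = -0.9: x = (-0.9 − (-0.175096)) / (-0.459229) = 1.578525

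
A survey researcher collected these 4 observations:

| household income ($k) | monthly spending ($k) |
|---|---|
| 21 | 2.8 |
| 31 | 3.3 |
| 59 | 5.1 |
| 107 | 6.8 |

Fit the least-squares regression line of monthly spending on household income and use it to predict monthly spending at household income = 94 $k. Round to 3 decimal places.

n = 4, Σx = 218, Σy = 18, Σxy = 1189.6, Σx² = 16332
Sxx = Σx² − (Σx)²/n = 16332 − 11881 = 4451
Sxy = Σxy − (Σx)(Σy)/n = 1189.6 − 981 = 208.6
b = Sxy/Sxx = 208.6/4451 = 0.046866
a = ȳ − b·x̄ = 4.5 − 0.046866·54.5 = 1.945810
ŷ(94) = a + b·94 = 1.945810 + 0.046866·94 = 6.351202

6.351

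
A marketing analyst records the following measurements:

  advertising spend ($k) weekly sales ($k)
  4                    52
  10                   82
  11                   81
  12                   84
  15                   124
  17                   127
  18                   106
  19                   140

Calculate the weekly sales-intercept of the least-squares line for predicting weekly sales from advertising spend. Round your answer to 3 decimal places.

n = 8, Σx = 106, Σy = 796, Σxy = 11514, Σx² = 1580
Sxx = Σx² − (Σx)²/n = 1580 − 1404.5 = 175.5
Sxy = Σxy − (Σx)(Σy)/n = 11514 − 10547 = 967
b = Sxy/Sxx = 967/175.5 = 5.509972
a = ȳ − b·x̄ = 99.5 − 5.509972·13.25 = 26.492877

26.493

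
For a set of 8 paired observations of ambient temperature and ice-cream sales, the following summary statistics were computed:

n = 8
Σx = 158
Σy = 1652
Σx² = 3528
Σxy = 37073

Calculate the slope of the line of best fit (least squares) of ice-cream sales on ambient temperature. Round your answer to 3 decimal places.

Sxx = Σx² − (Σx)²/n = 3528 − 3120.5 = 407.5
Sxy = Σxy − (Σx)(Σy)/n = 37073 − 32627 = 4446
b = Sxy/Sxx = 4446/407.5 = 10.910429

10.910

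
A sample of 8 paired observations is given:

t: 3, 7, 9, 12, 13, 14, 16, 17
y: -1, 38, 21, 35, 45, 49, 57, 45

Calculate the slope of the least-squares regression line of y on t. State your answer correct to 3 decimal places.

3.374

n = 8, Σx = 91, Σy = 289, Σxy = 3820, Σx² = 1193
Sxx = Σx² − (Σx)²/n = 1193 − 1035.125 = 157.875
Sxy = Σxy − (Σx)(Σy)/n = 3820 − 3287.375 = 532.625
b = Sxy/Sxx = 532.625/157.875 = 3.373713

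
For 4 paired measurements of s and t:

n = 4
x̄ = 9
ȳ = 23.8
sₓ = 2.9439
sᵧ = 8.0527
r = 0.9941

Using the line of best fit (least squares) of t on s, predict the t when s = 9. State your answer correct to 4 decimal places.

23.8000

b = r · sᵧ/sₓ = 0.9941 · 8.0527/2.9439 = 2.719246
a = ȳ − b·x̄ = 23.8 − 2.719246·9 = -0.673216
ŷ(9) = a + b·9 = -0.673216 + 2.719246·9 = 23.8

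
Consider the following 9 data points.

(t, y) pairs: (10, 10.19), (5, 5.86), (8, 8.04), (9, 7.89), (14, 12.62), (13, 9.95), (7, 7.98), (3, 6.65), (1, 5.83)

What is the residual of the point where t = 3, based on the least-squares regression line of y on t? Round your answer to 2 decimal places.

0.58

n = 9, Σx = 70, Σy = 75.01, Σxy = 654.2, Σx² = 694
Sxx = Σx² − (Σx)²/n = 694 − 544.444444 = 149.555556
Sxy = Σxy − (Σx)(Σy)/n = 654.2 − 583.411111 = 70.788889
b = Sxy/Sxx = 70.788889/149.555556 = 0.473328
a = ȳ − b·x̄ = 8.334444 − 0.473328·7.777778 = 4.653001
ŷ(3) = 4.653001 + 0.473328·3 = 6.072987
residual = y − ŷ = 6.65 − 6.072987 = 0.577013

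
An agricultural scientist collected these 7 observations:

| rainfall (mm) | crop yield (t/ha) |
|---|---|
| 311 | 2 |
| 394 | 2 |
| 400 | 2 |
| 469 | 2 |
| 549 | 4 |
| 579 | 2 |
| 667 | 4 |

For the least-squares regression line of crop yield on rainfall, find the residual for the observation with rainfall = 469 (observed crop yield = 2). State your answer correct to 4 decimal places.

n = 7, Σx = 3369, Σy = 18, Σxy = 9170, Σx² = 1713449
Sxx = Σx² − (Σx)²/n = 1713449 − 1621451.571429 = 91997.428571
Sxy = Σxy − (Σx)(Σy)/n = 9170 − 8663.142857 = 506.857143
b = Sxy/Sxx = 506.857143/91997.428571 = 0.005509
a = ȳ − b·x̄ = 2.571429 − 0.005509·481.285714 = -0.080201
ŷ(469) = -0.080201 + 0.005509·469 = 2.503741
residual = y − ŷ = 2 − 2.503741 = -0.503741

-0.5037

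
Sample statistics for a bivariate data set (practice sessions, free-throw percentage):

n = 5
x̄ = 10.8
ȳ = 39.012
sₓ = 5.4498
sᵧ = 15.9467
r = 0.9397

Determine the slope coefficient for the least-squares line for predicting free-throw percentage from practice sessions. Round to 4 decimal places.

2.7497

b = r · sᵧ/sₓ = 0.9397 · 15.9467/5.4498 = 2.749663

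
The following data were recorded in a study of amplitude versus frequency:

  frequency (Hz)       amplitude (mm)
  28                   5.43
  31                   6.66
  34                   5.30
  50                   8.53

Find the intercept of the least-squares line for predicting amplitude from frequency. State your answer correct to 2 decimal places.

n = 4, Σx = 143, Σy = 25.92, Σxy = 965.2, Σx² = 5401
Sxx = Σx² − (Σx)²/n = 5401 − 5112.25 = 288.75
Sxy = Σxy − (Σx)(Σy)/n = 965.2 − 926.64 = 38.56
b = Sxy/Sxx = 38.56/288.75 = 0.133541
a = ȳ − b·x̄ = 6.48 − 0.133541·35.75 = 1.705905

1.71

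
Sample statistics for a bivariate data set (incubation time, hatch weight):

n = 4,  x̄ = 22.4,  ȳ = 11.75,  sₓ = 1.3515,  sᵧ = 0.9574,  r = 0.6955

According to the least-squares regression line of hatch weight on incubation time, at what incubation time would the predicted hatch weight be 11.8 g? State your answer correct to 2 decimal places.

b = r · sᵧ/sₓ = 0.6955 · 0.9574/1.3515 = 0.492691
a = ȳ − b·x̄ = 11.75 − 0.492691·22.4 = 0.713725
Set a + b·x = 11.8: x = (11.8 − 0.713725) / 0.492691 = 22.501484

22.50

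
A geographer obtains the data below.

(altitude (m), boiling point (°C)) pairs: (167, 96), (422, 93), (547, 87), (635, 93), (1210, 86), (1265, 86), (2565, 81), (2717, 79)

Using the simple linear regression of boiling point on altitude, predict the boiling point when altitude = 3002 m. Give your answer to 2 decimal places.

n = 8, Σx = 9528, Σy = 701, Σxy = 797180, Σx² = 17934046
Sxx = Σx² − (Σx)²/n = 17934046 − 11347848 = 6586198
Sxy = Σxy − (Σx)(Σy)/n = 797180 − 834891 = -37711
b = Sxy/Sxx = -37711/6586198 = -0.005726
a = ȳ − b·x̄ = 87.625 − (-0.005726)·1191 = 94.444382
ŷ(3002) = a + b·3002 = 94.444382 + (-0.005726)·3002 = 77.255646

77.26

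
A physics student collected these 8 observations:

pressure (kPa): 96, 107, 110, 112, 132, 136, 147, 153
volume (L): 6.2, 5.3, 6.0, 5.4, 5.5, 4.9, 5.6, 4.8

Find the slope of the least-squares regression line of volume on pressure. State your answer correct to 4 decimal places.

n = 8, Σx = 993, Σy = 43.7, Σxy = 5377.1, Σx² = 126247
Sxx = Σx² − (Σx)²/n = 126247 − 123256.125 = 2990.875
Sxy = Σxy − (Σx)(Σy)/n = 5377.1 − 5424.2625 = -47.1625
b = Sxy/Sxx = -47.1625/2990.875 = -0.015769

-0.0158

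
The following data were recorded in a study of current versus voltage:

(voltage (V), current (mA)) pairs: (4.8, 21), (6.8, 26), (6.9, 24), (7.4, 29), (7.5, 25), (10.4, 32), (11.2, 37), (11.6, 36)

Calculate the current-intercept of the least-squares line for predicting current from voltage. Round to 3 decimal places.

9.675

n = 8, Σx = 66.6, Σy = 230, Σxy = 2010.1, Σx² = 596.06
Sxx = Σx² − (Σx)²/n = 596.06 − 554.445 = 41.615
Sxy = Σxy − (Σx)(Σy)/n = 2010.1 − 1914.75 = 95.35
b = Sxy/Sxx = 95.35/41.615 = 2.291241
a = ȳ − b·x̄ = 28.75 − 2.291241·8.325 = 9.675418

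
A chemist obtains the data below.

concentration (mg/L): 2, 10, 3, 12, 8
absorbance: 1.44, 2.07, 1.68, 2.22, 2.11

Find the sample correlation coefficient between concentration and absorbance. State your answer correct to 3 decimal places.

0.956

n = 5, Σx = 35, Σy = 9.52, Σxy = 72.14, Σx² = 321, Σy² = 18.5614
Sxx = Σx² − (Σx)²/n = 321 − 245 = 76
Sxy = Σxy − (Σx)(Σy)/n = 72.14 − 66.64 = 5.5
Syy = Σy² − (Σy)²/n = 18.5614 − 18.12608 = 0.43532
r = Sxy/√(Sxx·Syy) = 5.5/√(33.08432) = 5.5/5.751897 = 0.956206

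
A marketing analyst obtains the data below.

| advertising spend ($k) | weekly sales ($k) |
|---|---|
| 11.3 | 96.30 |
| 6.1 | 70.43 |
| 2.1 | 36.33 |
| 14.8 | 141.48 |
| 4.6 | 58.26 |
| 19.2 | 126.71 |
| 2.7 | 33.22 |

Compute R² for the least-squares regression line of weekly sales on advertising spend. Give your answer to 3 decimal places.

0.903

n = 7, Σx = 60.8, Σy = 562.73, Σxy = 6478.532, Σx² = 785.44, Σy² = 56123.7543
Sxx = Σx² − (Σx)²/n = 785.44 − 528.091429 = 257.348571
Sxy = Σxy − (Σx)(Σy)/n = 6478.532 − 4887.712 = 1590.82
Syy = Σy² − (Σy)²/n = 56123.7543 − 45237.8647 = 10885.8896
R² = Sxy²/(Sxx·Syy) = (1590.82)²/(257.348571·10885.8896) = 0.903351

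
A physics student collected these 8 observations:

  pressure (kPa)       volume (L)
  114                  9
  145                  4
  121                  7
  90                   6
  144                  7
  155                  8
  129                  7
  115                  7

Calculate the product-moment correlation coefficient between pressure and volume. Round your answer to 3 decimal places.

-0.071

n = 8, Σx = 1013, Σy = 55, Σxy = 6949, Σx² = 131389, Σy² = 393
Sxx = Σx² − (Σx)²/n = 131389 − 128271.125 = 3117.875
Sxy = Σxy − (Σx)(Σy)/n = 6949 − 6964.375 = -15.375
Syy = Σy² − (Σy)²/n = 393 − 378.125 = 14.875
r = Sxy/√(Sxx·Syy) = -15.375/√(46378.390625) = -15.375/215.356427 = -0.071393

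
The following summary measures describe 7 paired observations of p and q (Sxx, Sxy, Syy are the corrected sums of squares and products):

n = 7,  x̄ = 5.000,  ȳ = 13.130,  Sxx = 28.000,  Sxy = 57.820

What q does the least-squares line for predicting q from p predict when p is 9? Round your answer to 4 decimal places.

b = Sxy/Sxx = 57.82/28 = 2.065
a = ȳ − b·x̄ = 13.13 − 2.065·5 = 2.805
ŷ(9) = a + b·9 = 2.805 + 2.065·9 = 21.39

21.3900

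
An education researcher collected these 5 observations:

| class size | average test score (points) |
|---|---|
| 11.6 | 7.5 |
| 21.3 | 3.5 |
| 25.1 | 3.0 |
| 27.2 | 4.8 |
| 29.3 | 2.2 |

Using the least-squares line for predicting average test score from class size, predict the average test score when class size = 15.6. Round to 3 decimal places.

6.040

n = 5, Σx = 114.5, Σy = 21, Σxy = 431.87, Σx² = 2816.59
Sxx = Σx² − (Σx)²/n = 2816.59 − 2622.05 = 194.54
Sxy = Σxy − (Σx)(Σy)/n = 431.87 − 480.9 = -49.03
b = Sxy/Sxx = -49.03/194.54 = -0.252030
a = ȳ − b·x̄ = 4.2 − (-0.252030)·22.9 = 9.971497
ŷ(15.6) = a + b·15.6 = 9.971497 + (-0.252030)·15.6 = 6.039822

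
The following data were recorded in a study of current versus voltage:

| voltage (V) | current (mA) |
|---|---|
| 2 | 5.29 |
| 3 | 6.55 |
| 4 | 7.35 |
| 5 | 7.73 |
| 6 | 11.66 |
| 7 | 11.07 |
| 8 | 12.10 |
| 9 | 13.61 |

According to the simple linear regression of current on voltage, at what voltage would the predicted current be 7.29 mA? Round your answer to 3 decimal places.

n = 8, Σx = 44, Σy = 75.36, Σxy = 465.02, Σx² = 284
Sxx = Σx² − (Σx)²/n = 284 − 242 = 42
Sxy = Σxy − (Σx)(Σy)/n = 465.02 − 414.48 = 50.54
b = Sxy/Sxx = 50.54/42 = 1.203333
a = ȳ − b·x̄ = 9.42 − 1.203333·5.5 = 2.801667
Set a + b·x = 7.29: x = (7.29 − 2.801667) / 1.203333 = 3.729917

3.730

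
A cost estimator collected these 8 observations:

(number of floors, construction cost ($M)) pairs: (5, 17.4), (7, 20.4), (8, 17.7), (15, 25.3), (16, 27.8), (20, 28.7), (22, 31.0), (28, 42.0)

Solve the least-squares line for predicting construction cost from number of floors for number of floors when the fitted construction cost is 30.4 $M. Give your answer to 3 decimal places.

n = 8, Σx = 121, Σy = 210.3, Σxy = 3627.7, Σx² = 2287
Sxx = Σx² − (Σx)²/n = 2287 − 1830.125 = 456.875
Sxy = Σxy − (Σx)(Σy)/n = 3627.7 − 3180.7875 = 446.9125
b = Sxy/Sxx = 446.9125/456.875 = 0.978194
a = ȳ − b·x̄ = 26.2875 − 0.978194·15.125 = 11.492312
Set a + b·x = 30.4: x = (30.4 − 11.492312) / 0.978194 = 19.329175

19.329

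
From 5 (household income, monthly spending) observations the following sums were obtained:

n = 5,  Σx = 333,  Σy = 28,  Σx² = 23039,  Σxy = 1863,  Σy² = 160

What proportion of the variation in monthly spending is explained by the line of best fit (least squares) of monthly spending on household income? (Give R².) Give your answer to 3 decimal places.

Sxx = Σx² − (Σx)²/n = 23039 − 22177.8 = 861.2
Sxy = Σxy − (Σx)(Σy)/n = 1863 − 1864.8 = -1.8
Syy = Σy² − (Σy)²/n = 160 − 156.8 = 3.2
R² = Sxy²/(Sxx·Syy) = (-1.8)²/(861.2·3.2) = 0.001176

0.001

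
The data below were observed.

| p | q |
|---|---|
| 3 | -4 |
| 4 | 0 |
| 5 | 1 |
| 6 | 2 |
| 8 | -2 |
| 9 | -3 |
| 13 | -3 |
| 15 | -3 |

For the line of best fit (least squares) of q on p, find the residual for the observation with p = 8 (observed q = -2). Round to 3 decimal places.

-0.473

n = 8, Σx = 63, Σy = -12, Σxy = -122, Σx² = 625
Sxx = Σx² − (Σx)²/n = 625 − 496.125 = 128.875
Sxy = Σxy − (Σx)(Σy)/n = -122 − (-94.5) = -27.5
b = Sxy/Sxx = -27.5/128.875 = -0.213385
a = ȳ − b·x̄ = -1.5 − (-0.213385)·7.875 = 0.180407
ŷ(8) = 0.180407 + (-0.213385)·8 = -1.526673
residual = y − ŷ = -2 − (-1.526673) = -0.473327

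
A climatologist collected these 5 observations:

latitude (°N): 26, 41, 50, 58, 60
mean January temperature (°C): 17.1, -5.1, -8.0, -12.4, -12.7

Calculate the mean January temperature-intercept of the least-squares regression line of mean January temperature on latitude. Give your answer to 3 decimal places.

n = 5, Σx = 235, Σy = -21.1, Σxy = -1645.7, Σx² = 11821
Sxx = Σx² − (Σx)²/n = 11821 − 11045 = 776
Sxy = Σxy − (Σx)(Σy)/n = -1645.7 − (-991.7) = -654
b = Sxy/Sxx = -654/776 = -0.842784
a = ȳ − b·x̄ = -4.22 − (-0.842784)·47 = 35.390825

35.391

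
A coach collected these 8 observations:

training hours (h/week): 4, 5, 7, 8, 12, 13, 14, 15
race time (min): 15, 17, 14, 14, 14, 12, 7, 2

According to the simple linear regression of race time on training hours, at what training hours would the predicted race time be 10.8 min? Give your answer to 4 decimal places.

n = 8, Σx = 78, Σy = 95, Σxy = 807, Σx² = 888
Sxx = Σx² − (Σx)²/n = 888 − 760.5 = 127.5
Sxy = Σxy − (Σx)(Σy)/n = 807 − 926.25 = -119.25
b = Sxy/Sxx = -119.25/127.5 = -0.935294
a = ȳ − b·x̄ = 11.875 − (-0.935294)·9.75 = 20.994118
Set a + b·x = 10.8: x = (10.8 − 20.994118) / (-0.935294) = 10.899371

10.8994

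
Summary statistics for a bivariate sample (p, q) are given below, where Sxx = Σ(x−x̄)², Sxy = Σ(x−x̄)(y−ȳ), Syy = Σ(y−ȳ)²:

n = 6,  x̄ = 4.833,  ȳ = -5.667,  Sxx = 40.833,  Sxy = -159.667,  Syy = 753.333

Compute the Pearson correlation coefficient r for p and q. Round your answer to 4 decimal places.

r = Sxy/√(Sxx·Syy) = -159.667/√(30760.846389) = -159.667/175.387703 = -0.910366

-0.9104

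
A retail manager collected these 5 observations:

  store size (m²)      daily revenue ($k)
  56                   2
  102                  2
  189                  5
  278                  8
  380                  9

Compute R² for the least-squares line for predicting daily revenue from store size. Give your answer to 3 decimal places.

n = 5, Σx = 1005, Σy = 26, Σxy = 6905, Σx² = 270945, Σy² = 178
Sxx = Σx² − (Σx)²/n = 270945 − 202005 = 68940
Sxy = Σxy − (Σx)(Σy)/n = 6905 − 5226 = 1679
Syy = Σy² − (Σy)²/n = 178 − 135.2 = 42.8
R² = Sxy²/(Sxx·Syy) = (1679)²/(68940·42.8) = 0.955402

0.955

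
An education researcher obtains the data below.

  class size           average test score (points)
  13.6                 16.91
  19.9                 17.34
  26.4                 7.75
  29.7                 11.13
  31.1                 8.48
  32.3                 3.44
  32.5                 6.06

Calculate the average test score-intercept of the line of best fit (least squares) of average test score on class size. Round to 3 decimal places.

n = 7, Σx = 185.5, Σy = 71.11, Σxy = 1681.993, Σx² = 5226.77
Sxx = Σx² − (Σx)²/n = 5226.77 − 4915.75 = 311.02
Sxy = Σxy − (Σx)(Σy)/n = 1681.993 − 1884.415 = -202.422
b = Sxy/Sxx = -202.422/311.02 = -0.650833
a = ȳ − b·x̄ = 10.158571 − (-0.650833)·26.5 = 27.405639

27.406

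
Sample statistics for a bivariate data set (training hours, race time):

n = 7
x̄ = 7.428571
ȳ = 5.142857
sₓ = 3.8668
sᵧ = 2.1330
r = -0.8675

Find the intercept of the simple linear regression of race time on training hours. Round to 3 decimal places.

b = r · sᵧ/sₓ = -0.8675 · 2.133/3.8668 = -0.478529
a = ȳ − b·x̄ = 5.142857 − (-0.478529)·7.428571 = 8.697647

8.698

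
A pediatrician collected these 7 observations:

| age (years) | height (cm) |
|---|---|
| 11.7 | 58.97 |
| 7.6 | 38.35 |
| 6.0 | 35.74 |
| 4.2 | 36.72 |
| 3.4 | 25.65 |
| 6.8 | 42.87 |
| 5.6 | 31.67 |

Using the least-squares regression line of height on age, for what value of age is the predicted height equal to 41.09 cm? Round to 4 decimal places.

n = 7, Σx = 45.3, Σy = 269.97, Σxy = 1906.151, Σx² = 337.45
Sxx = Σx² − (Σx)²/n = 337.45 − 293.155714 = 44.294286
Sxy = Σxy − (Σx)(Σy)/n = 1906.151 − 1747.091571 = 159.059429
b = Sxy/Sxx = 159.059429/44.294286 = 3.590969
a = ȳ − b·x̄ = 38.567143 − 3.590969·6.471429 = 15.328440
Set a + b·x = 41.09: x = (41.09 − 15.328440) / 3.590969 = 7.173985

7.1740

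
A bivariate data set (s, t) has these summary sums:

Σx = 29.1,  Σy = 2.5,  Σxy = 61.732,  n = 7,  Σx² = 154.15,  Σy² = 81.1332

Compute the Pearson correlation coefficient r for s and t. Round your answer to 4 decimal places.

Sxx = Σx² − (Σx)²/n = 154.15 − 120.972857 = 33.177143
Sxy = Σxy − (Σx)(Σy)/n = 61.732 − 10.392857 = 51.339143
Syy = Σy² − (Σy)²/n = 81.1332 − 0.892857 = 80.240343
r = Sxy/√(Sxx·Syy) = 51.339143/√(2662.145318) = 51.339143/51.595982 = 0.995022

0.9950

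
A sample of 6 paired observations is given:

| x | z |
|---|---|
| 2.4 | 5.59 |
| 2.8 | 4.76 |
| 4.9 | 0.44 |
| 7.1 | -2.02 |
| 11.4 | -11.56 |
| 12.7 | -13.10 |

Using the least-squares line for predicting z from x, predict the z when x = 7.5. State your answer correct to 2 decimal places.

-3.78

n = 6, Σx = 41.3, Σy = -15.89, Σxy = -283.596, Σx² = 379.27
Sxx = Σx² − (Σx)²/n = 379.27 − 284.281667 = 94.988333
Sxy = Σxy − (Σx)(Σy)/n = -283.596 − (-109.376167) = -174.219833
b = Sxy/Sxx = -174.219833/94.988333 = -1.834118
a = ȳ − b·x̄ = -2.648333 − (-1.834118)·6.883333 = 9.976514
ŷ(7.5) = a + b·7.5 = 9.976514 + (-1.834118)·7.5 = -3.779373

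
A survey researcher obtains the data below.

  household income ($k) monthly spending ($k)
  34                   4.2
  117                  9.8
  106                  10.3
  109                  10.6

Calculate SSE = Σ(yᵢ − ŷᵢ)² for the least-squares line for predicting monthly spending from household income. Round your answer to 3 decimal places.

n = 4, Σx = 366, Σy = 34.9, Σxy = 3536.6, Σx² = 37962, Σy² = 332.13
Sxx = Σx² − (Σx)²/n = 37962 − 33489 = 4473
Sxy = Σxy − (Σx)(Σy)/n = 3536.6 − 3193.35 = 343.25
Syy = Σy² − (Σy)²/n = 332.13 − 304.5025 = 27.6275
b = Sxy/Sxx = 343.25/4473 = 0.076738
SSE = Syy − b·Sxy = 27.6275 − 0.076738·343.25 = 1.287110

1.287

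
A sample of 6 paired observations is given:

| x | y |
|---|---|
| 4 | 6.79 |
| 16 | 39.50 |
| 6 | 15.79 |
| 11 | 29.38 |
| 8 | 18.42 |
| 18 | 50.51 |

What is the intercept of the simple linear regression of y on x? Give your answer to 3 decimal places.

n = 6, Σx = 63, Σy = 160.39, Σxy = 2133.62, Σx² = 817
Sxx = Σx² − (Σx)²/n = 817 − 661.5 = 155.5
Sxy = Σxy − (Σx)(Σy)/n = 2133.62 − 1684.095 = 449.525
b = Sxy/Sxx = 449.525/155.5 = 2.890836
a = ȳ − b·x̄ = 26.731667 − 2.890836·10.5 = -3.622111

-3.622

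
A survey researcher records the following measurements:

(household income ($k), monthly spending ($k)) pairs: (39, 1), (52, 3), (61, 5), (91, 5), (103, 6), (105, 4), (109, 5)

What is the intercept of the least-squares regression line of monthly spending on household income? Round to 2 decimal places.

0.61

n = 7, Σx = 560, Σy = 29, Σxy = 2538, Σx² = 49742
Sxx = Σx² − (Σx)²/n = 49742 − 44800 = 4942
Sxy = Σxy − (Σx)(Σy)/n = 2538 − 2320 = 218
b = Sxy/Sxx = 218/4942 = 0.044112
a = ȳ − b·x̄ = 4.142857 − 0.044112·80 = 0.613921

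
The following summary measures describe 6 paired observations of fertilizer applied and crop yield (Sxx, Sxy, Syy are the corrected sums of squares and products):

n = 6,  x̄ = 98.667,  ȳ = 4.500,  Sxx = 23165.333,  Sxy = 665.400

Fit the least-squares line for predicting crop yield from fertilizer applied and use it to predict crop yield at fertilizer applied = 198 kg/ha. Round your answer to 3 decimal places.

7.353

b = Sxy/Sxx = 665.4/23165.333 = 0.028724
a = ȳ − b·x̄ = 4.5 − 0.028724·98.667 = 1.665893
ŷ(198) = a + b·198 = 1.665893 + 0.028724·198 = 7.353237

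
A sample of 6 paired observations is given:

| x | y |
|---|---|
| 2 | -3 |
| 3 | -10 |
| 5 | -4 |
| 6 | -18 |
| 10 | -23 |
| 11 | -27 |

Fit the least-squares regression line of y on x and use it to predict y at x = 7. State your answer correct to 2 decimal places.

-16.25

n = 6, Σx = 37, Σy = -85, Σxy = -691, Σx² = 295
Sxx = Σx² − (Σx)²/n = 295 − 228.166667 = 66.833333
Sxy = Σxy − (Σx)(Σy)/n = -691 − (-524.166667) = -166.833333
b = Sxy/Sxx = -166.833333/66.833333 = -2.496259
a = ȳ − b·x̄ = -14.166667 − (-2.496259)·6.166667 = 1.226933
ŷ(7) = a + b·7 = 1.226933 + (-2.496259)·7 = -16.246883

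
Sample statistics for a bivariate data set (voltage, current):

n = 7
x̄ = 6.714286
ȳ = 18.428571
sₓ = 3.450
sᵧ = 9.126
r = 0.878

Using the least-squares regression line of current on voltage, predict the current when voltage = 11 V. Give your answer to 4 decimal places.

b = r · sᵧ/sₓ = 0.878 · 9.126/3.45 = 2.322501
a = ȳ − b·x̄ = 18.428571 − 2.322501·6.714286 = 2.834636
ŷ(11) = a + b·11 = 2.834636 + 2.322501·11 = 28.382145

28.3821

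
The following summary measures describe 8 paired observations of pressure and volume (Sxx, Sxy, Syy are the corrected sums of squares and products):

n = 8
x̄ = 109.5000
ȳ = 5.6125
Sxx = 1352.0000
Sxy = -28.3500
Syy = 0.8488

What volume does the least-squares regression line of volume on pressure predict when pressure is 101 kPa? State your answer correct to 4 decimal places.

5.7907

b = Sxy/Sxx = -28.35/1352 = -0.020969
a = ȳ − b·x̄ = 5.6125 − (-0.020969)·109.5 = 7.908598
ŷ(101) = a + b·101 = 7.908598 + (-0.020969)·101 = 5.790736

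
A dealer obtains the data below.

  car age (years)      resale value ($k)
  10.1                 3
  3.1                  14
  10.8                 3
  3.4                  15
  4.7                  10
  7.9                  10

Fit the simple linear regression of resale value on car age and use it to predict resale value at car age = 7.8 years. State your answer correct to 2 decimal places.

n = 6, Σx = 40, Σy = 55, Σxy = 283.1, Σx² = 324.32
Sxx = Σx² − (Σx)²/n = 324.32 − 266.666667 = 57.653333
Sxy = Σxy − (Σx)(Σy)/n = 283.1 − 366.666667 = -83.566667
b = Sxy/Sxx = -83.566667/57.653333 = -1.449468
a = ȳ − b·x̄ = 9.166667 − (-1.449468)·6.666667 = 18.829787
ŷ(7.8) = a + b·7.8 = 18.829787 + (-1.449468)·7.8 = 7.523936

7.52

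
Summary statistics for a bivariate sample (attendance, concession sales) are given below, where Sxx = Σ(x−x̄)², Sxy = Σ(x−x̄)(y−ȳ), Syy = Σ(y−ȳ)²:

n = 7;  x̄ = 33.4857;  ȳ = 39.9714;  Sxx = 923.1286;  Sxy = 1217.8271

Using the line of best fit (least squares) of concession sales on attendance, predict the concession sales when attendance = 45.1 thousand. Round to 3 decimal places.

b = Sxy/Sxx = 1217.8271/923.1286 = 1.319239
a = ȳ − b·x̄ = 39.9714 − 1.319239·33.4857 = -4.204236
ŷ(45.1) = a + b·45.1 = -4.204236 + 1.319239·45.1 = 55.293436

55.293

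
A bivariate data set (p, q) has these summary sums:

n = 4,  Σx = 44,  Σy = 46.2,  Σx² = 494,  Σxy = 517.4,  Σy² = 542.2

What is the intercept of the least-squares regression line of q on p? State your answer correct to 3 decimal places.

Sxx = Σx² − (Σx)²/n = 494 − 484 = 10
Sxy = Σxy − (Σx)(Σy)/n = 517.4 − 508.2 = 9.2
b = Sxy/Sxx = 9.2/10 = 0.92
a = ȳ − b·x̄ = 11.55 − 0.92·11 = 1.43

1.430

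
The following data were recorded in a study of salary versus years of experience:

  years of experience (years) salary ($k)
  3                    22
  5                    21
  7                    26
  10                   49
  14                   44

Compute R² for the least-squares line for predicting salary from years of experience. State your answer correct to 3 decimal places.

n = 5, Σx = 39, Σy = 162, Σxy = 1459, Σx² = 379, Σy² = 5938
Sxx = Σx² − (Σx)²/n = 379 − 304.2 = 74.8
Sxy = Σxy − (Σx)(Σy)/n = 1459 − 1263.6 = 195.4
Syy = Σy² − (Σy)²/n = 5938 − 5248.8 = 689.2
R² = Sxy²/(Sxx·Syy) = (195.4)²/(74.8·689.2) = 0.740632

0.741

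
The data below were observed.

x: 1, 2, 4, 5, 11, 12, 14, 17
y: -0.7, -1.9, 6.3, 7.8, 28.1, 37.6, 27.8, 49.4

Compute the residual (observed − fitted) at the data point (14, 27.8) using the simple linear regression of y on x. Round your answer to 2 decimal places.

n = 8, Σx = 66, Σy = 154.4, Σxy = 2049, Σx² = 796
Sxx = Σx² − (Σx)²/n = 796 − 544.5 = 251.5
Sxy = Σxy − (Σx)(Σy)/n = 2049 − 1273.8 = 775.2
b = Sxy/Sxx = 775.2/251.5 = 3.082306
a = ȳ − b·x̄ = 19.3 − 3.082306·8.25 = -6.129026
ŷ(14) = -6.129026 + 3.082306·14 = 37.023260
residual = y − ŷ = 27.8 − 37.023260 = -9.223260

-9.22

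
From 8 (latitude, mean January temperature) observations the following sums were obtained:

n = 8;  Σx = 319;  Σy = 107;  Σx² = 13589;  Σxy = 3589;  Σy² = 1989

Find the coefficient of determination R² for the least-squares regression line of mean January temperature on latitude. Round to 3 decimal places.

Sxx = Σx² − (Σx)²/n = 13589 − 12720.125 = 868.875
Sxy = Σxy − (Σx)(Σy)/n = 3589 − 4266.625 = -677.625
Syy = Σy² − (Σy)²/n = 1989 − 1431.125 = 557.875
R² = Sxy²/(Sxx·Syy) = (-677.625)²/(868.875·557.875) = 0.947294

0.947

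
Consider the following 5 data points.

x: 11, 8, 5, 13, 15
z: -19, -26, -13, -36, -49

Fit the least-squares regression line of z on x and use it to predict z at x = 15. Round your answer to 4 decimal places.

n = 5, Σx = 52, Σy = -143, Σxy = -1685, Σx² = 604
Sxx = Σx² − (Σx)²/n = 604 − 540.8 = 63.2
Sxy = Σxy − (Σx)(Σy)/n = -1685 − (-1487.2) = -197.8
b = Sxy/Sxx = -197.8/63.2 = -3.129747
a = ȳ − b·x̄ = -28.6 − (-3.129747)·10.4 = 3.949367
ŷ(15) = a + b·15 = 3.949367 + (-3.129747)·15 = -42.996835

-42.9968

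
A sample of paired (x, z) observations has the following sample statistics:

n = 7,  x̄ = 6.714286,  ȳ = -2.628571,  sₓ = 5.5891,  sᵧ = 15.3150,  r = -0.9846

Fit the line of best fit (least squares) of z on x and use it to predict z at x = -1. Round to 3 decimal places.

18.184

b = r · sᵧ/sₓ = -0.9846 · 15.315/5.5891 = -2.697957
a = ȳ − b·x̄ = -2.628571 − (-2.697957)·6.714286 = 15.486281
ŷ(-1) = a + b·-1 = 15.486281 + (-2.697957)·(-1) = 18.184238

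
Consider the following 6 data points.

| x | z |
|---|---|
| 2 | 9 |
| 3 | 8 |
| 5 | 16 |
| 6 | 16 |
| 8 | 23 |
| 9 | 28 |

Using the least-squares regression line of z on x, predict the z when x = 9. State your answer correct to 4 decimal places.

n = 6, Σx = 33, Σy = 100, Σxy = 654, Σx² = 219
Sxx = Σx² − (Σx)²/n = 219 − 181.5 = 37.5
Sxy = Σxy − (Σx)(Σy)/n = 654 − 550 = 104
b = Sxy/Sxx = 104/37.5 = 2.773333
a = ȳ − b·x̄ = 16.666667 − 2.773333·5.5 = 1.413333
ŷ(9) = a + b·9 = 1.413333 + 2.773333·9 = 26.373333

26.3733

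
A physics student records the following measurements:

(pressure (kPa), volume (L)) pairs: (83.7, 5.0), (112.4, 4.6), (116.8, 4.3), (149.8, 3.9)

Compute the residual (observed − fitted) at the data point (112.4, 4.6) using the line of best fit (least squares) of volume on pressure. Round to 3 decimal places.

n = 4, Σx = 462.7, Σy = 17.8, Σxy = 2022, Σx² = 55721.73
Sxx = Σx² − (Σx)²/n = 55721.73 − 53522.8225 = 2198.9075
Sxy = Σxy − (Σx)(Σy)/n = 2022 − 2059.015 = -37.015
b = Sxy/Sxx = -37.015/2198.9075 = -0.016833
a = ȳ − b·x̄ = 4.45 − (-0.016833)·115.675 = 6.397199
ŷ(112.4) = 6.397199 + (-0.016833)·112.4 = 4.505129
residual = y − ŷ = 4.6 − 4.505129 = 0.094871

0.095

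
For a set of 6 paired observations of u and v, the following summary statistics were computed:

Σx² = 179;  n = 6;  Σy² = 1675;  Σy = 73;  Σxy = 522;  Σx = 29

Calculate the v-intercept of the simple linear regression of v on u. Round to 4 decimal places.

-8.8884

Sxx = Σx² − (Σx)²/n = 179 − 140.166667 = 38.833333
Sxy = Σxy − (Σx)(Σy)/n = 522 − 352.833333 = 169.166667
b = Sxy/Sxx = 169.166667/38.833333 = 4.356223
a = ȳ − b·x̄ = 12.166667 − 4.356223·4.833333 = -8.888412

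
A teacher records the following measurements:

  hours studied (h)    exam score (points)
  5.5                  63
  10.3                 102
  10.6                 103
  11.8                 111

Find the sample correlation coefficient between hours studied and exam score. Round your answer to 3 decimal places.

n = 4, Σx = 38.2, Σy = 379, Σxy = 3798.7, Σx² = 387.94, Σy² = 37303
Sxx = Σx² − (Σx)²/n = 387.94 − 364.81 = 23.13
Sxy = Σxy − (Σx)(Σy)/n = 3798.7 − 3619.45 = 179.25
Syy = Σy² − (Σy)²/n = 37303 − 35910.25 = 1392.75
r = Sxy/√(Sxx·Syy) = 179.25/√(32214.3075) = 179.25/179.483446 = 0.998699

0.999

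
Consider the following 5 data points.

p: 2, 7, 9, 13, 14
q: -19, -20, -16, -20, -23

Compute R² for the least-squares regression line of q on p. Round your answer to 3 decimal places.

0.204

n = 5, Σx = 45, Σy = -98, Σxy = -904, Σx² = 499, Σy² = 1946
Sxx = Σx² − (Σx)²/n = 499 − 405 = 94
Sxy = Σxy − (Σx)(Σy)/n = -904 − (-882) = -22
Syy = Σy² − (Σy)²/n = 1946 − 1920.8 = 25.2
R² = Sxy²/(Sxx·Syy) = (-22)²/(94·25.2) = 0.204323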